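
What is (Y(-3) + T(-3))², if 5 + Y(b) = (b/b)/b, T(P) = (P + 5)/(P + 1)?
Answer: 361/9 ≈ 40.111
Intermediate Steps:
T(P) = (5 + P)/(1 + P)
Y(b) = -5 + 1/b (Y(b) = -5 + (b/b)/b = -5 + 1/b)
(Y(-3) + T(-3))² = ((-5 + 1/(-3)) + (5 - 3)/(1 - 3))² = ((-5 - ⅓) + 2/(-2))² = (-16/3 - ½*2)² = (-16/3 - 1)² = (-19/3)² = 361/9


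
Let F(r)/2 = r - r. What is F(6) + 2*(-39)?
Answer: -78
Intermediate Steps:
F(r) = 0 (F(r) = 2*(r - r) = 2*0 = 0)
F(6) + 2*(-39) = 0 + 2*(-39) = 0 - 78 = -78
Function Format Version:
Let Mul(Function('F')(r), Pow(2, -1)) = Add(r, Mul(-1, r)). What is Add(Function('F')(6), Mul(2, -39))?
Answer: -78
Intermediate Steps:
Function('F')(r) = 0 (Function('F')(r) = Mul(2, Add(r, Mul(-1, r))) = Mul(2, 0) = 0)
Add(Function('F')(6), Mul(2, -39)) = Add(0, Mul(2, -39)) = Add(0, -78) = -78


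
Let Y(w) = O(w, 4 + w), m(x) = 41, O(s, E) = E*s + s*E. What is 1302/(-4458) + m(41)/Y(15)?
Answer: -93227/423510 ≈ -0.22013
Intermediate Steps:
O(s, E) = 2*E*s (O(s, E) = E*s + E*s = 2*E*s)
Y(w) = 2*w*(4 + w) (Y(w) = 2*(4 + w)*w = 2*w*(4 + w))
1302/(-4458) + m(41)/Y(15) = 1302/(-4458) + 41/((2*15*(4 + 15))) = 1302*(-1/4458) + 41/((2*15*19)) = -217/743 + 41/570 = -93227/423510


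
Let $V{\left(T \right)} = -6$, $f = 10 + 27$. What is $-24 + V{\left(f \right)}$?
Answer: $-30$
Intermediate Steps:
$f = 37$
$-24 + V{\left(f \right)} = -24 - 6 = -30$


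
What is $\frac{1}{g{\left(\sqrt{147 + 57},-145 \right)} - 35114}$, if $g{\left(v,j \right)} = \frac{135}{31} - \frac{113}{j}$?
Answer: $- \frac{4495}{157814352} \approx -2.8483 \cdot 10^{-5}$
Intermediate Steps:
$g{\left(v,j \right)} = \frac{135}{31} - \frac{113}{j}$ ($g{\left(v,j \right)} = 135 \cdot \frac{1}{31} - \frac{113}{j} = \frac{135}{31} - \frac{113}{j}$)
$\frac{1}{g{\left(\sqrt{147 + 57},-145 \right)} - 35114} = \frac{1}{\left(\frac{135}{31} - \frac{113}{-145}\right) - 35114} = \frac{1}{\left(\frac{135}{31} - - \frac{113}{145}\right) - 35114} = \frac{1}{\left(\frac{135}{31} + \frac{113}{145}\right) - 35114} = \frac{1}{\frac{23078}{4495} - 35114} = \frac{1}{- \frac{157814352}{4495}} = - \frac{4495}{157814352}$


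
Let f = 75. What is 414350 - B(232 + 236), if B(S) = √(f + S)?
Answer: 414350 - √543 ≈ 4.1433e+5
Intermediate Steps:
B(S) = √(75 + S)
414350 - B(232 + 236) = 414350 - √(75 + (232 + 236)) = 414350 - √(75 + 468) = 414350 - √543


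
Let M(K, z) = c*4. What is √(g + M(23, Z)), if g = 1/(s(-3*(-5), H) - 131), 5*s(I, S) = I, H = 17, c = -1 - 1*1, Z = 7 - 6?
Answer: 5*I*√82/16 ≈ 2.8298*I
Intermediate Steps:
Z = 1
c = -2 (c = -1 - 1 = -2)
s(I, S) = I/5
M(K, z) = -8 (M(K, z) = -2*4 = -8)
g = -1/128 (g = 1/((-3*(-5))/5 - 131) = 1/((⅕)*15 - 131) = 1/(3 - 131) = 1/(-128) = -1/128 ≈ -0.0078125)
√(g + M(23, Z)) = √(-1/128 - 8) = √(-1025/128) = 5*I*√82/16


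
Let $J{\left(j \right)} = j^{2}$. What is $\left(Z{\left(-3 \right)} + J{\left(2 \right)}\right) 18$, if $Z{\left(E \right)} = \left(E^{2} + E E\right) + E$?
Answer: $342$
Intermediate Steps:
$Z{\left(E \right)} = E + 2 E^{2}$ ($Z{\left(E \right)} = \left(E^{2} + E^{2}\right) + E = 2 E^{2} + E = E + 2 E^{2}$)
$\left(Z{\left(-3 \right)} + J{\left(2 \right)}\right) 18 = \left(- 3 \left(1 + 2 \left(-3\right)\right) + 2^{2}\right) 18 = \left(- 3 \left(1 - 6\right) + 4\right) 18 = \left(\left(-3\right) \left(-5\right) + 4\right) 18 = \left(15 + 4\right) 18 = 19 \cdot 18 = 342$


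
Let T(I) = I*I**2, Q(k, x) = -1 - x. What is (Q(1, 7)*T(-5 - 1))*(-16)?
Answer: -27648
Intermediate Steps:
T(I) = I**3
(Q(1, 7)*T(-5 - 1))*(-16) = ((-1 - 1*7)*(-5 - 1)**3)*(-16) = ((-1 - 7)*(-6)**3)*(-16) = -8*(-216)*(-16) = 1728*(-16) = -27648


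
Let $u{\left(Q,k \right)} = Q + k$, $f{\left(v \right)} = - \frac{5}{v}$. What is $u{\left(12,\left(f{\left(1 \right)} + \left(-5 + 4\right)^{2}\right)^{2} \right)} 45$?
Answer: $1260$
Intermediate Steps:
$u{\left(12,\left(f{\left(1 \right)} + \left(-5 + 4\right)^{2}\right)^{2} \right)} 45 = \left(12 + \left(- \frac{5}{1} + \left(-5 + 4\right)^{2}\right)^{2}\right) 45 = \left(12 + \left(\left(-5\right) 1 + \left(-1\right)^{2}\right)^{2}\right) 45 = \left(12 + \left(-5 + 1\right)^{2}\right) 45 = \left(12 + \left(-4\right)^{2}\right) 45 = \left(12 + 16\right) 45 = 28 \cdot 45 = 1260$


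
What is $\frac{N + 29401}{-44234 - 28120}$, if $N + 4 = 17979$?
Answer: $- \frac{7896}{12059} \approx -0.65478$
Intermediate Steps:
$N = 17975$ ($N = -4 + 17979 = 17975$)
$\frac{N + 29401}{-44234 - 28120} = \frac{17975 + 29401}{-44234 - 28120} = \frac{47376}{-72354} = 47376 \left(- \frac{1}{72354}\right) = - \frac{7896}{12059}$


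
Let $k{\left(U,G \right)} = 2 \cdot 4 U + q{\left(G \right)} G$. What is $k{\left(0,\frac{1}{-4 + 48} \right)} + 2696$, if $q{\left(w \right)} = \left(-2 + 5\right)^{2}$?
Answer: $\frac{118633}{44} \approx 2696.2$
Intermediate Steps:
$q{\left(w \right)} = 9$ ($q{\left(w \right)} = 3^{2} = 9$)
$k{\left(U,G \right)} = 8 U + 9 G$ ($k{\left(U,G \right)} = 2 \cdot 4 U + 9 G = 8 U + 9 G$)
$k{\left(0,\frac{1}{-4 + 48} \right)} + 2696 = \left(8 \cdot 0 + \frac{9}{-4 + 48}\right) + 2696 = \left(0 + \frac{9}{44}\right) + 2696 = \frac{9}{44} + 2696 = \frac{118633}{44}$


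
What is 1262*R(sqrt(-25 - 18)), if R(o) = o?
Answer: 1262*I*sqrt(43) ≈ 8275.5*I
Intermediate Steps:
1262*R(sqrt(-25 - 18)) = 1262*sqrt(-25 - 18) = 1262*sqrt(-43) = 1262*(I*sqrt(43)) = 1262*I*sqrt(43)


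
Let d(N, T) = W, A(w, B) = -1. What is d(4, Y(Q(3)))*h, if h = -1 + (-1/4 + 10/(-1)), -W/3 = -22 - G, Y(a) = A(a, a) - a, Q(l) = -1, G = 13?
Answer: -4725/4 ≈ -1181.3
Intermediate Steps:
Y(a) = -1 - a
W = 105 (W = -3*(-22 - 1*13) = -3*(-22 - 13) = -3*(-35) = 105)
d(N, T) = 105
h = -45/4 (h = -1 + (-1*¼ + 10*(-1)) = -1 + (-¼ - 10) = -1 - 41/4 = -45/4 ≈ -11.250)
d(4, Y(Q(3)))*h = 105*(-45/4) = -4725/4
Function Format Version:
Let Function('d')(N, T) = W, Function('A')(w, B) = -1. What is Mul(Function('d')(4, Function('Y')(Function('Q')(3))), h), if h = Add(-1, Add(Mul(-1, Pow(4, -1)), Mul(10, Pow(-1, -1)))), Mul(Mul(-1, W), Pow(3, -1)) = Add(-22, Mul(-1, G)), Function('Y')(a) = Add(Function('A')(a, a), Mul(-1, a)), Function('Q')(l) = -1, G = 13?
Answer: Rational(-4725, 4) ≈ -1181.3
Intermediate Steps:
Function('Y')(a) = Add(-1, Mul(-1, a))
W = 105 (W = Mul(-3, Add(-22, Mul(-1, 13))) = Mul(-3, Add(-22, -13)) = Mul(-3, -35) = 105)
Function('d')(N, T) = 105
h = Rational(-45, 4) (h = Add(-1, Add(Mul(-1, Rational(1, 4)), Mul(10, -1))) = Add(-1, Add(Rational(-1, 4), -10)) = Add(-1, Rational(-41, 4)) = Rational(-45, 4) ≈ -11.250)
Mul(Function('d')(4, Function('Y')(Function('Q')(3))), h) = Mul(105, Rational(-45, 4)) = Rational(-4725, 4)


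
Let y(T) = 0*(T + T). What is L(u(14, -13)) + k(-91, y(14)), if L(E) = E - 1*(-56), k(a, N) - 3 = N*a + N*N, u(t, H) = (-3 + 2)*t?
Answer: 45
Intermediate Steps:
u(t, H) = -t
y(T) = 0 (y(T) = 0*(2*T) = 0)
k(a, N) = 3 + N² + N*a (k(a, N) = 3 + (N*a + N*N) = 3 + (N*a + N²) = 3 + (N² + N*a) = 3 + N² + N*a)
L(E) = 56 + E (L(E) = E + 56 = 56 + E)
L(u(14, -13)) + k(-91, y(14)) = (56 - 1*14) + (3 + 0² + 0*(-91)) = (56 - 14) + (3 + 0 + 0) = 42 + 3 = 45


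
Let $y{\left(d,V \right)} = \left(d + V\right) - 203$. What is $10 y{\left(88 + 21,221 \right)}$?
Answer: $1270$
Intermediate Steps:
$y{\left(d,V \right)} = -203 + V + d$ ($y{\left(d,V \right)} = \left(V + d\right) - 203 = -203 + V + d$)
$10 y{\left(88 + 21,221 \right)} = 10 \left(-203 + 221 + \left(88 + 21\right)\right) = 10 \left(-203 + 221 + 109\right) = 10 \cdot 127 = 1270$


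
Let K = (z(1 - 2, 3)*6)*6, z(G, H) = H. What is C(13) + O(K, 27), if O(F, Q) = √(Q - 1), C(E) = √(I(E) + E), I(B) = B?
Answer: 2*√26 ≈ 10.198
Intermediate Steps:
K = 108 (K = (3*6)*6 = 18*6 = 108)
C(E) = √2*√E (C(E) = √(E + E) = √(2*E) = √2*√E)
O(F, Q) = √(-1 + Q)
C(13) + O(K, 27) = √2*√13 + √(-1 + 27) = √26 + √26 = 2*√26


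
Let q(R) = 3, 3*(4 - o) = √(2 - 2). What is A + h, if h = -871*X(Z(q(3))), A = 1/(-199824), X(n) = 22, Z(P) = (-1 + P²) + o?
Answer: -3829027489/199824 ≈ -19162.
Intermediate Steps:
o = 4 (o = 4 - √(2 - 2)/3 = 4 - √0/3 = 4 - ⅓*0 = 4 + 0 = 4)
Z(P) = 3 + P² (Z(P) = (-1 + P²) + 4 = 3 + P²)
A = -1/199824 ≈ -5.0044e-6
h = -19162 (h = -871*22 = -19162)
A + h = -1/199824 - 19162 = -3829027489/199824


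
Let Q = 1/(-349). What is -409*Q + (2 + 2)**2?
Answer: 5993/349 ≈ 17.172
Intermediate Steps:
Q = -1/349 ≈ -0.0028653
-409*Q + (2 + 2)**2 = -409*(-1/349) + (2 + 2)**2 = 409/349 + 4**2 = 409/349 + 16 = 5993/349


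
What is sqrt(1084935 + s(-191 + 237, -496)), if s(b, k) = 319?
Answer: sqrt(1085254) ≈ 1041.8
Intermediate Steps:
sqrt(1084935 + s(-191 + 237, -496)) = sqrt(1084935 + 319) = sqrt(1085254)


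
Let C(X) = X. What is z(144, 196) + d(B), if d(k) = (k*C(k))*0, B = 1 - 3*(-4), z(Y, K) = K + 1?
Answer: 197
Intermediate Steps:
z(Y, K) = 1 + K
B = 13 (B = 1 + 12 = 13)
d(k) = 0 (d(k) = (k*k)*0 = k²*0 = 0)
z(144, 196) + d(B) = (1 + 196) + 0 = 197 + 0 = 197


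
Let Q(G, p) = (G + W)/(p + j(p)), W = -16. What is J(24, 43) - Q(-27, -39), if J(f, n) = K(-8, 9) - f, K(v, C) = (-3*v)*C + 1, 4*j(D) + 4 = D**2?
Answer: 262845/1361 ≈ 193.13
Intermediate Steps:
j(D) = -1 + D**2/4
K(v, C) = 1 - 3*C*v (K(v, C) = -3*C*v + 1 = 1 - 3*C*v)
Q(G, p) = (-16 + G)/(-1 + p + p**2/4) (Q(G, p) = (G - 16)/(p + (-1 + p**2/4)) = (-16 + G)/(-1 + p + p**2/4))
J(f, n) = 217 - f (J(f, n) = (1 - 3*9*(-8)) - f = (1 + 216) - f = 217 - f)
J(24, 43) - Q(-27, -39) = (217 - 1*24) - 4*(-16 - 27)/(-4 + (-39)**2 + 4*(-39)) = (217 - 24) - 4*(-43)/(-4 + 1521 - 156) = 193 - 4*(-43)/1361 = 193 - 1*(-172/1361) = 193 + 172/1361 = 262845/1361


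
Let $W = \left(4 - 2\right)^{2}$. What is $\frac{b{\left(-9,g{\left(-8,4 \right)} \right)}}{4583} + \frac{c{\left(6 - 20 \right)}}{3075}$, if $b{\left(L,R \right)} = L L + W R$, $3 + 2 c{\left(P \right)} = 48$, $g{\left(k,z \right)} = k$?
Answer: $\frac{33839}{1879030} \approx 0.018009$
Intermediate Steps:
$c{\left(P \right)} = \frac{45}{2}$ ($c{\left(P \right)} = - \frac{3}{2} + \frac{1}{2} \cdot 48 = - \frac{3}{2} + 24 = \frac{45}{2}$)
$W = 4$ ($W = 2^{2} = 4$)
$b{\left(L,R \right)} = L^{2} + 4 R$ ($b{\left(L,R \right)} = L L + 4 R = L^{2} + 4 R$)
$\frac{b{\left(-9,g{\left(-8,4 \right)} \right)}}{4583} + \frac{c{\left(6 - 20 \right)}}{3075} = \frac{\left(-9\right)^{2} + 4 \left(-8\right)}{4583} + \frac{45}{2 \cdot 3075} = \left(81 - 32\right) \frac{1}{4583} + \frac{45}{2} \cdot \frac{1}{3075} = 49 \cdot \frac{1}{4583} + \frac{3}{410} = \frac{49}{4583} + \frac{3}{410} = \frac{33839}{1879030}$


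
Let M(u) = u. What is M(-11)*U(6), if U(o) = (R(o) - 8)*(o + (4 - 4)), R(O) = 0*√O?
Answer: 528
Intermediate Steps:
R(O) = 0
U(o) = -8*o (U(o) = (0 - 8)*(o + (4 - 4)) = -8*(o + 0) = -8*o)
M(-11)*U(6) = -(-88)*6 = -11*(-48) = 528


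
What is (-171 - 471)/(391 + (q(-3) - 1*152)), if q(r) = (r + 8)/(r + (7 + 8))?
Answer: -7704/2873 ≈ -2.6815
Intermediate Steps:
q(r) = (8 + r)/(15 + r) (q(r) = (8 + r)/(r + 15) = (8 + r)/(15 + r))
(-171 - 471)/(391 + (q(-3) - 1*152)) = (-171 - 471)/(391 + ((8 - 3)/(15 - 3) - 1*152)) = -642/(391 + (5/12 - 152)) = -642/(391 - 1819/12) = -642/2873/12 = -642*12/2873 = -7704/2873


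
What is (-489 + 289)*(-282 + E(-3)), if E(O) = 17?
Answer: 53000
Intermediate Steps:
(-489 + 289)*(-282 + E(-3)) = (-489 + 289)*(-282 + 17) = -200*(-265) = 53000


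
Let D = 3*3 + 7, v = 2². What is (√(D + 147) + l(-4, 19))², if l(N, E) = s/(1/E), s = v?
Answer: (76 + √163)² ≈ 7879.6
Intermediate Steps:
v = 4
D = 16 (D = 9 + 7 = 16)
s = 4
l(N, E) = 4*E (l(N, E) = 4/(1/E) = 4*E)
(√(D + 147) + l(-4, 19))² = (√(16 + 147) + 4*19)² = (√163 + 76)² = (76 + √163)²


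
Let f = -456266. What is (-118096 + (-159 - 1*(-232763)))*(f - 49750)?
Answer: -57942880128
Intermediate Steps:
(-118096 + (-159 - 1*(-232763)))*(f - 49750) = (-118096 + (-159 - 1*(-232763)))*(-456266 - 49750) = (-118096 + (-159 + 232763))*(-506016) = (-118096 + 232604)*(-506016) = 114508*(-506016) = -57942880128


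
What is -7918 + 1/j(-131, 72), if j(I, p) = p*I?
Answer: -74682577/9432 ≈ -7918.0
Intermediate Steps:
j(I, p) = I*p
-7918 + 1/j(-131, 72) = -7918 + 1/(-131*72) = -7918 + 1/(-9432) = -7918 - 1/9432 = -74682577/9432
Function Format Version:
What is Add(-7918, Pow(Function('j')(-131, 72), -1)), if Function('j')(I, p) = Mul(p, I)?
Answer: Rational(-74682577, 9432) ≈ -7918.0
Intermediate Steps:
Function('j')(I, p) = Mul(I, p)
Add(-7918, Pow(Function('j')(-131, 72), -1)) = Add(-7918, Pow(Mul(-131, 72), -1)) = Add(-7918, Pow(-9432, -1)) = Add(-7918, Rational(-1, 9432)) = Rational(-74682577, 9432)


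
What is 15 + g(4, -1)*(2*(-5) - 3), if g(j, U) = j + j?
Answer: -89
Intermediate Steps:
g(j, U) = 2*j
15 + g(4, -1)*(2*(-5) - 3) = 15 + (2*4)*(2*(-5) - 3) = 15 + 8*(-10 - 3) = 15 + 8*(-13) = 15 - 104 = -89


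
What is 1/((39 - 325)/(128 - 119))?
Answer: -9/286 ≈ -0.031469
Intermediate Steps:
1/((39 - 325)/(128 - 119)) = 1/(-286/9) = -9/286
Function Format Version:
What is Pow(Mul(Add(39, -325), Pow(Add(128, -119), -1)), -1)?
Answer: Rational(-9, 286) ≈ -0.031469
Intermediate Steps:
Pow(Mul(Add(39, -325), Pow(Add(128, -119), -1)), -1) = Pow(Mul(-286, Pow(9, -1)), -1) = Pow(Mul(-286, Rational(1, 9)), -1) = Pow(Rational(-286, 9), -1) = Rational(-9, 286)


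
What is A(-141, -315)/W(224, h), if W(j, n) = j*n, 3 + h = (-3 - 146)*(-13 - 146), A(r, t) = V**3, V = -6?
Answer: -3/73696 ≈ -4.0708e-5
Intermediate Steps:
A(r, t) = -216 (A(r, t) = (-6)**3 = -216)
h = 23688 (h = -3 + (-3 - 146)*(-13 - 146) = -3 - 149*(-159) = -3 + 23691 = 23688)
A(-141, -315)/W(224, h) = -216/(224*23688) = -216/5306112 = -216*1/5306112 = -3/73696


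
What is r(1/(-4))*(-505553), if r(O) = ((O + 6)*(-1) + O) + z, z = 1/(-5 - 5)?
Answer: 30838733/10 ≈ 3.0839e+6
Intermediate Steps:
z = -⅒ (z = 1/(-10) = -⅒ ≈ -0.10000)
r(O) = -61/10 (r(O) = ((O + 6)*(-1) + O) - ⅒ = ((6 + O)*(-1) + O) - ⅒ = ((-6 - O) + O) - ⅒ = -6 - ⅒ = -61/10)
r(1/(-4))*(-505553) = -61/10*(-505553) = 30838733/10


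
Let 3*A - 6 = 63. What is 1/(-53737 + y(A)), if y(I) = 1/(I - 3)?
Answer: -20/1074739 ≈ -1.8609e-5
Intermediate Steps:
A = 23 (A = 2 + (⅓)*63 = 2 + 21 = 23)
y(I) = 1/(-3 + I)
1/(-53737 + y(A)) = 1/(-53737 + 1/(-3 + 23)) = 1/(-53737 + 1/20) = 1/(-1074739/20) = -20/1074739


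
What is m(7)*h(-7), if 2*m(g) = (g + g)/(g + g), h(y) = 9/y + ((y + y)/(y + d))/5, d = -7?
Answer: -19/35 ≈ -0.54286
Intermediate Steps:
h(y) = 9/y + 2*y/(5*(-7 + y)) (h(y) = 9/y + ((y + y)/(y - 7))/5 = 9/y + ((2*y)/(-7 + y))*(⅕) = 9/y + (2*y/(-7 + y))*(⅕) = 9/y + 2*y/(5*(-7 + y)))
m(g) = ½ (m(g) = ((g + g)/(g + g))/2 = ((2*g)/((2*g)))/2 = ((2*g)*(1/(2*g)))/2 = (½)*1 = ½)
m(7)*h(-7) = ((⅕)*(-315 + 2*(-7)² + 45*(-7))/(-7*(-7 - 7)))/2 = ((⅕)*(-⅐)*(-315 + 2*49 - 315)/(-14))/2 = ((⅕)*(-⅐)*(-1/14)*(-315 + 98 - 315))/2 = ((⅕)*(-⅐)*(-1/14)*(-532))/2 = (½)*(-38/35) = -19/35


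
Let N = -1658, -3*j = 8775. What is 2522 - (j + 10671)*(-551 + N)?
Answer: 17113436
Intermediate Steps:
j = -2925 (j = -⅓*8775 = -2925)
2522 - (j + 10671)*(-551 + N) = 2522 - (-2925 + 10671)*(-551 - 1658) = 2522 - 7746*(-2209) = 2522 - 1*(-17110914) = 2522 + 17110914 = 17113436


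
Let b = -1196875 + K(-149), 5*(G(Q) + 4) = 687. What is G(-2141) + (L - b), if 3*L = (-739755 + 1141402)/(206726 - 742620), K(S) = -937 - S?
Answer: 9628376551489/8038410 ≈ 1.1978e+6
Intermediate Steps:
G(Q) = 667/5 (G(Q) = -4 + (⅕)*687 = -4 + 687/5 = 667/5)
L = -401647/1607682 (L = ((-739755 + 1141402)/(206726 - 742620))/3 = (401647/(-535894))/3 = (401647*(-1/535894))/3 = (⅓)*(-401647/535894) = -401647/1607682 ≈ -0.24983)
b = -1197663 (b = -1196875 + (-937 - 1*(-149)) = -1196875 + (-937 + 149) = -1196875 - 788 = -1197663)
G(-2141) + (L - b) = 667/5 + (-401647/1607682 - 1*(-1197663)) = 667/5 + (-401647/1607682 + 1197663) = 667/5 + 1925460845519/1607682 = 9628376551489/8038410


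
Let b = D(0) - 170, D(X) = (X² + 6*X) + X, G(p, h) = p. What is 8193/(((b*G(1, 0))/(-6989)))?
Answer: 57260877/170 ≈ 3.3683e+5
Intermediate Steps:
D(X) = X² + 7*X
b = -170 (b = 0*(7 + 0) - 170 = 0*7 - 170 = 0 - 170 = -170)
8193/(((b*G(1, 0))/(-6989))) = 8193/((-170*1/(-6989))) = 8193/((-170*(-1/6989))) = 8193/(170/6989) = 8193*(6989/170) = 57260877/170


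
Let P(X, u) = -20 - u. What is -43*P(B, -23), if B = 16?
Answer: -129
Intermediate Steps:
-43*P(B, -23) = -43*(-20 - 1*(-23)) = -43*(-20 + 23) = -43*3 = -129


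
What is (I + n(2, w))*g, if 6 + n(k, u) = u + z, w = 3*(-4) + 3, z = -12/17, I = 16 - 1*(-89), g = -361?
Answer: -547998/17 ≈ -32235.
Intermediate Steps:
I = 105 (I = 16 + 89 = 105)
z = -12/17 (z = -12*1/17 = -12/17 ≈ -0.70588)
w = -9 (w = -12 + 3 = -9)
n(k, u) = -114/17 + u (n(k, u) = -6 + (u - 12/17) = -6 + (-12/17 + u) = -114/17 + u)
(I + n(2, w))*g = (105 + (-114/17 - 9))*(-361) = (105 - 267/17)*(-361) = (1518/17)*(-361) = -547998/17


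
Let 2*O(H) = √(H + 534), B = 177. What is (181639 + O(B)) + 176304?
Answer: 357943 + 3*√79/2 ≈ 3.5796e+5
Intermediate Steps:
O(H) = √(534 + H)/2 (O(H) = √(H + 534)/2 = √(534 + H)/2)
(181639 + O(B)) + 176304 = (181639 + √(534 + 177)/2) + 176304 = (181639 + √711/2) + 176304 = (181639 + (3*√79)/2) + 176304 = (181639 + 3*√79/2) + 176304 = 357943 + 3*√79/2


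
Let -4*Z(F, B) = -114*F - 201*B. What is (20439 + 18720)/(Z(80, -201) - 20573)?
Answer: -156636/113573 ≈ -1.3792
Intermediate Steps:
Z(F, B) = 57*F/2 + 201*B/4 (Z(F, B) = -(-114*F - 201*B)/4 = -(-201*B - 114*F)/4 = 57*F/2 + 201*B/4)
(20439 + 18720)/(Z(80, -201) - 20573) = (20439 + 18720)/(((57/2)*80 + (201/4)*(-201)) - 20573) = 39159/((2280 - 40401/4) - 20573) = 39159/(-31281/4 - 20573) = 39159/(-113573/4) = 39159*(-4/113573) = -156636/113573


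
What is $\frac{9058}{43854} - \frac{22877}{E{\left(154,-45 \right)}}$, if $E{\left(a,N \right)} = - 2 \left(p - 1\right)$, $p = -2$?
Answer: $- \frac{167198935}{43854} \approx -3812.6$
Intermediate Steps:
$E{\left(a,N \right)} = 6$ ($E{\left(a,N \right)} = - 2 \left(-2 - 1\right) = \left(-2\right) \left(-3\right) = 6$)
$\frac{9058}{43854} - \frac{22877}{E{\left(154,-45 \right)}} = \frac{9058}{43854} - \frac{22877}{6} = 9058 \cdot \frac{1}{43854} - \frac{22877}{6} = \frac{4529}{21927} - \frac{22877}{6} = - \frac{167198935}{43854}$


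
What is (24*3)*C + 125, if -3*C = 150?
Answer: -3475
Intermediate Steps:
C = -50 (C = -⅓*150 = -50)
(24*3)*C + 125 = (24*3)*(-50) + 125 = 72*(-50) + 125 = -3600 + 125 = -3475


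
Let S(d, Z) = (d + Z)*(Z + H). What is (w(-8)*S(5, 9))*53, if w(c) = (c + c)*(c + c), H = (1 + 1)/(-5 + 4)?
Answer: 1329664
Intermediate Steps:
H = -2 (H = 2/(-1) = 2*(-1) = -2)
S(d, Z) = (-2 + Z)*(Z + d) (S(d, Z) = (d + Z)*(Z - 2) = (Z + d)*(-2 + Z) = (-2 + Z)*(Z + d))
w(c) = 4*c**2 (w(c) = (2*c)*(2*c) = 4*c**2)
(w(-8)*S(5, 9))*53 = ((4*(-8)**2)*(9**2 - 2*9 - 2*5 + 9*5))*53 = ((4*64)*(81 - 18 - 10 + 45))*53 = (256*98)*53 = 25088*53 = 1329664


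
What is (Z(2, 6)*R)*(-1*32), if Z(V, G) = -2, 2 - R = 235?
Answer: -14912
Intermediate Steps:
R = -233 (R = 2 - 1*235 = 2 - 235 = -233)
(Z(2, 6)*R)*(-1*32) = (-2*(-233))*(-1*32) = 466*(-32) = -14912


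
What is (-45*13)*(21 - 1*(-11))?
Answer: -18720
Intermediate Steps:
(-45*13)*(21 - 1*(-11)) = -585*(21 + 11) = -585*32 = -18720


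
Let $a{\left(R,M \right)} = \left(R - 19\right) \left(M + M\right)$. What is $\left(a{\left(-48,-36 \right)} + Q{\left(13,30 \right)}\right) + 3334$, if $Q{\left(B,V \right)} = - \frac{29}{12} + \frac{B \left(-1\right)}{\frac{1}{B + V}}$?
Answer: $\frac{91159}{12} \approx 7596.6$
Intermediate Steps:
$a{\left(R,M \right)} = 2 M \left(-19 + R\right)$ ($a{\left(R,M \right)} = \left(-19 + R\right) 2 M = 2 M \left(-19 + R\right)$)
$Q{\left(B,V \right)} = - \frac{29}{12} - B \left(B + V\right)$ ($Q{\left(B,V \right)} = \left(-29\right) \frac{1}{12} + - B \left(B + V\right) = - \frac{29}{12} - B \left(B + V\right)$)
$\left(a{\left(-48,-36 \right)} + Q{\left(13,30 \right)}\right) + 3334 = \left(2 \left(-36\right) \left(-19 - 48\right) - \left(\frac{2057}{12} + 390\right)\right) + 3334 = \left(2 \left(-36\right) \left(-67\right) - \frac{6737}{12}\right) + 3334 = \left(4824 - \frac{6737}{12}\right) + 3334 = \frac{51151}{12} + 3334 = \frac{91159}{12}$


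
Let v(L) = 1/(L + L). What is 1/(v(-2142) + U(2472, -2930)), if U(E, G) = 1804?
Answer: 4284/7728335 ≈ 0.00055432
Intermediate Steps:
v(L) = 1/(2*L)
1/(v(-2142) + U(2472, -2930)) = 1/((1/2)/(-2142) + 1804) = 1/((1/2)*(-1/2142) + 1804) = 1/(-1/4284 + 1804) = 1/(7728335/4284) = 4284/7728335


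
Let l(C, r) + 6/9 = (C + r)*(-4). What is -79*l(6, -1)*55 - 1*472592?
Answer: -1148386/3 ≈ -3.8280e+5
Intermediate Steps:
l(C, r) = -2/3 - 4*C - 4*r (l(C, r) = -2/3 + (C + r)*(-4) = -2/3 + (-4*C - 4*r) = -2/3 - 4*C - 4*r)
-79*l(6, -1)*55 - 1*472592 = -79*(-2/3 - 4*6 - 4*(-1))*55 - 1*472592 = -79*(-2/3 - 24 + 4)*55 - 472592 = -79*(-62/3)*55 - 472592 = (4898/3)*55 - 472592 = 269390/3 - 472592 = -1148386/3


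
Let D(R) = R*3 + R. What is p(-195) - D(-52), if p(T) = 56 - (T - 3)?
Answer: 462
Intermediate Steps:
D(R) = 4*R (D(R) = 3*R + R = 4*R)
p(T) = 59 - T (p(T) = 56 - (-3 + T) = 56 + (3 - T) = 59 - T)
p(-195) - D(-52) = (59 - 1*(-195)) - 4*(-52) = (59 + 195) - 1*(-208) = 254 + 208 = 462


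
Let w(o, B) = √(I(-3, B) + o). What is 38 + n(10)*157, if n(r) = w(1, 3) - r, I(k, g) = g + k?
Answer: -1375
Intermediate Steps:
w(o, B) = √(-3 + B + o) (w(o, B) = √((B - 3) + o) = √((-3 + B) + o) = √(-3 + B + o))
n(r) = 1 - r (n(r) = √(-3 + 3 + 1) - r = √1 - r = 1 - r)
38 + n(10)*157 = 38 + (1 - 1*10)*157 = 38 + (1 - 10)*157 = 38 - 9*157 = 38 - 1413 = -1375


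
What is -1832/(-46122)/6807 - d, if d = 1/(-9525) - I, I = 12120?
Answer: 6040602246420709/498399520725 ≈ 12120.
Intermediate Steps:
d = -115443001/9525 (d = 1/(-9525) - 1*12120 = -1/9525 - 12120 = -115443001/9525 ≈ -12120.)
-1832/(-46122)/6807 - d = -1832/(-46122)/6807 - 1*(-115443001/9525) = -1832*(-1/46122)*(1/6807) + 115443001/9525 = (916/23061)*(1/6807) + 115443001/9525 = 916/156976227 + 115443001/9525 = 6040602246420709/498399520725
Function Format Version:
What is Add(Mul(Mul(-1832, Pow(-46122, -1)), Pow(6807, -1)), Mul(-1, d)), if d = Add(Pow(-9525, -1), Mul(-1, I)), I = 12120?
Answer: Rational(6040602246420709, 498399520725) ≈ 12120.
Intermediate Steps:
d = Rational(-115443001, 9525) (d = Add(Pow(-9525, -1), Mul(-1, 12120)) = Add(Rational(-1, 9525), -12120) = Rational(-115443001, 9525) ≈ -12120.)
Add(Mul(Mul(-1832, Pow(-46122, -1)), Pow(6807, -1)), Mul(-1, d)) = Add(Mul(Mul(-1832, Pow(-46122, -1)), Pow(6807, -1)), Mul(-1, Rational(-115443001, 9525))) = Add(Mul(Mul(-1832, Rational(-1, 46122)), Rational(1, 6807)), Rational(115443001, 9525)) = Add(Mul(Rational(916, 23061), Rational(1, 6807)), Rational(115443001, 9525)) = Add(Rational(916, 156976227), Rational(115443001, 9525)) = Rational(6040602246420709, 498399520725)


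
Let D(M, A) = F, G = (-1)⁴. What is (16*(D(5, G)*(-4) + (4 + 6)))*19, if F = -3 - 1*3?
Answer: 10336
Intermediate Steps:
G = 1
F = -6 (F = -3 - 3 = -6)
D(M, A) = -6
(16*(D(5, G)*(-4) + (4 + 6)))*19 = (16*(-6*(-4) + (4 + 6)))*19 = (16*(24 + 10))*19 = (16*34)*19 = 544*19 = 10336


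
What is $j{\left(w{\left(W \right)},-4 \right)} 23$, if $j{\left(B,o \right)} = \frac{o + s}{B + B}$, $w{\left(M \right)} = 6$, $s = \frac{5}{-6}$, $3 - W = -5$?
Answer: $- \frac{667}{72} \approx -9.2639$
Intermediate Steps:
$W = 8$ ($W = 3 - -5 = 3 + 5 = 8$)
$s = - \frac{5}{6}$ ($s = 5 \left(- \frac{1}{6}\right) = - \frac{5}{6} \approx -0.83333$)
$j{\left(B,o \right)} = \frac{- \frac{5}{6} + o}{2 B}$ ($j{\left(B,o \right)} = \frac{o - \frac{5}{6}}{B + B} = \frac{- \frac{5}{6} + o}{2 B}$)
$j{\left(w{\left(W \right)},-4 \right)} 23 = \frac{-5 + 6 \left(-4\right)}{12 \cdot 6} \cdot 23 = \frac{1}{12} \cdot \frac{1}{6} \left(-5 - 24\right) 23 = \frac{1}{12} \cdot \frac{1}{6} \left(-29\right) 23 = \left(- \frac{29}{72}\right) 23 = - \frac{667}{72}$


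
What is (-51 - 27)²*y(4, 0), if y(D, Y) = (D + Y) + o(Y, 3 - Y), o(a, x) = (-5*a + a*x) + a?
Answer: 24336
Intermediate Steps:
o(a, x) = -4*a + a*x
y(D, Y) = D + Y + Y*(-1 - Y) (y(D, Y) = (D + Y) + Y*(-4 + (3 - Y)) = (D + Y) + Y*(-1 - Y) = D + Y + Y*(-1 - Y))
(-51 - 27)²*y(4, 0) = (-51 - 27)²*(4 - 1*0²) = (-78)²*(4 - 1*0) = 6084*(4 + 0) = 6084*4 = 24336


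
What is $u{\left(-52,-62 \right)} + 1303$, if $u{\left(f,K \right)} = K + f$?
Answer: $1189$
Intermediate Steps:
$u{\left(-52,-62 \right)} + 1303 = \left(-62 - 52\right) + 1303 = -114 + 1303 = 1189$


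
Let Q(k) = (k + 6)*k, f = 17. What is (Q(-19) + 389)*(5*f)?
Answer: 54060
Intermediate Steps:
Q(k) = k*(6 + k) (Q(k) = (6 + k)*k = k*(6 + k))
(Q(-19) + 389)*(5*f) = (-19*(6 - 19) + 389)*(5*17) = (-19*(-13) + 389)*85 = (247 + 389)*85 = 636*85 = 54060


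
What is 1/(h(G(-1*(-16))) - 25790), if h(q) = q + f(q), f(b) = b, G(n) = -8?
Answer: -1/25806 ≈ -3.8751e-5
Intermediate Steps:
h(q) = 2*q (h(q) = q + q = 2*q)
1/(h(G(-1*(-16))) - 25790) = 1/(2*(-8) - 25790) = 1/(-16 - 25790) = 1/(-25806) = -1/25806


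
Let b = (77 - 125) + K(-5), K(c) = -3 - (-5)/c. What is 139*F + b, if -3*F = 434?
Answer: -60482/3 ≈ -20161.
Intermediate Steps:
F = -434/3 (F = -1/3*434 = -434/3 ≈ -144.67)
K(c) = -3 + 5/c
b = -52 (b = (77 - 125) + (-3 + 5/(-5)) = -48 + (-3 + 5*(-1/5)) = -48 + (-3 - 1) = -48 - 4 = -52)
139*F + b = 139*(-434/3) - 52 = -60326/3 - 52 = -60482/3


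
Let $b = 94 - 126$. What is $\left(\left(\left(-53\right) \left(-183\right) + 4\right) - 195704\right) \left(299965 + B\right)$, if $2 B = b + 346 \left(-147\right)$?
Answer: $-51060622518$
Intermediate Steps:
$b = -32$
$B = -25447$ ($B = \frac{-32 + 346 \left(-147\right)}{2} = \frac{-32 - 50862}{2} = \frac{1}{2} \left(-50894\right) = -25447$)
$\left(\left(\left(-53\right) \left(-183\right) + 4\right) - 195704\right) \left(299965 + B\right) = \left(\left(\left(-53\right) \left(-183\right) + 4\right) - 195704\right) \left(299965 - 25447\right) = \left(\left(9699 + 4\right) - 195704\right) 274518 = \left(9703 - 195704\right) 274518 = \left(-186001\right) 274518 = -51060622518$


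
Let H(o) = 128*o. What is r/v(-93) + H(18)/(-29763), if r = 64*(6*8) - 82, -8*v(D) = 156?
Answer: -1521988/9921 ≈ -153.41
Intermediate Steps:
v(D) = -39/2 (v(D) = -1/8*156 = -39/2)
r = 2990 (r = 64*48 - 82 = 3072 - 82 = 2990)
r/v(-93) + H(18)/(-29763) = 2990/(-39/2) + (128*18)/(-29763) = 2990*(-2/39) + 2304*(-1/29763) = -460/3 - 256/3307 = -1521988/9921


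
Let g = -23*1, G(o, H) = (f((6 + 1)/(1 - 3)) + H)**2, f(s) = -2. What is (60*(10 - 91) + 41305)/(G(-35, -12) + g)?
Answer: 36445/173 ≈ 210.66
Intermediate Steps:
G(o, H) = (-2 + H)**2
g = -23
(60*(10 - 91) + 41305)/(G(-35, -12) + g) = (60*(10 - 91) + 41305)/((-2 - 12)**2 - 23) = (60*(-81) + 41305)/((-14)**2 - 23) = (-4860 + 41305)/(196 - 23) = 36445/173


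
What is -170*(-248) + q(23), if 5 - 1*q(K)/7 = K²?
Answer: 38492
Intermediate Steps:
q(K) = 35 - 7*K²
-170*(-248) + q(23) = -170*(-248) + (35 - 7*23²) = 42160 + (35 - 7*529) = 42160 + (35 - 3703) = 42160 - 3668 = 38492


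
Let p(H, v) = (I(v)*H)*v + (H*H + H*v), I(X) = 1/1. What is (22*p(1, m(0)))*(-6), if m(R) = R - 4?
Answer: 924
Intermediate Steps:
I(X) = 1
m(R) = -4 + R
p(H, v) = H² + 2*H*v (p(H, v) = (1*H)*v + (H*H + H*v) = H*v + (H² + H*v) = H² + 2*H*v)
(22*p(1, m(0)))*(-6) = (22*(1*(1 + 2*(-4 + 0))))*(-6) = (22*(1*(1 + 2*(-4))))*(-6) = (22*(1*(1 - 8)))*(-6) = (22*(1*(-7)))*(-6) = (22*(-7))*(-6) = -154*(-6) = 924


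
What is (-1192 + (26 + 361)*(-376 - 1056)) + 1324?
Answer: -554052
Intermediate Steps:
(-1192 + (26 + 361)*(-376 - 1056)) + 1324 = (-1192 + 387*(-1432)) + 1324 = (-1192 - 554184) + 1324 = -555376 + 1324 = -554052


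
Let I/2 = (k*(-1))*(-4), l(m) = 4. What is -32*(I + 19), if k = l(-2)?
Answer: -1632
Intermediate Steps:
k = 4
I = 32 (I = 2*((4*(-1))*(-4)) = 2*(-4*(-4)) = 2*16 = 32)
-32*(I + 19) = -32*(32 + 19) = -32*51 = -1632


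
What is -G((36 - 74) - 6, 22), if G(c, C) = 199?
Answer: -199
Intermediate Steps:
-G((36 - 74) - 6, 22) = -1*199 = -199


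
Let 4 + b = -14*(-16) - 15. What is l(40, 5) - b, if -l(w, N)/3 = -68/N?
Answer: -821/5 ≈ -164.20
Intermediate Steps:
l(w, N) = 204/N (l(w, N) = -(-204)/N = 204/N)
b = 205 (b = -4 + (-14*(-16) - 15) = -4 + (224 - 15) = -4 + 209 = 205)
l(40, 5) - b = 204/5 - 1*205 = 204*(⅕) - 205 = 204/5 - 205 = -821/5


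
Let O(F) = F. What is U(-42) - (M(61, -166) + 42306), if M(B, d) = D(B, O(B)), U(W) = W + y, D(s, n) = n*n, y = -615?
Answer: -46684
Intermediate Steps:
D(s, n) = n²
U(W) = -615 + W (U(W) = W - 615 = -615 + W)
M(B, d) = B²
U(-42) - (M(61, -166) + 42306) = (-615 - 42) - (61² + 42306) = -657 - (3721 + 42306) = -657 - 1*46027 = -657 - 46027 = -46684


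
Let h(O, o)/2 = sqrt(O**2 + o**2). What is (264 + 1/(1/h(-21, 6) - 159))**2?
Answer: 162155760357603200004/2326725877405609 - 152808473232*sqrt(53)/2326725877405609 ≈ 69693.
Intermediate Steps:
h(O, o) = 2*sqrt(O**2 + o**2)
(264 + 1/(1/h(-21, 6) - 159))**2 = (264 + 1/(1/(2*sqrt((-21)**2 + 6**2)) - 159))**2 = (264 + 1/(1/(2*sqrt(441 + 36)) - 159))**2 = (264 + 1/(1/(2*sqrt(477)) - 159))**2 = (264 + 1/(1/(2*(3*sqrt(53))) - 159))**2 = (264 + 1/(1/(6*sqrt(53)) - 159))**2 = (264 + 1/(sqrt(53)/318 - 159))**2 = (264 + 1/(-159 + sqrt(53)/318))**2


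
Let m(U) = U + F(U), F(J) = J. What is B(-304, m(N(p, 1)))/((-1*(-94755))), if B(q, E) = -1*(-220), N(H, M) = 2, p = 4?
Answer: 44/18951 ≈ 0.0023218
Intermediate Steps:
m(U) = 2*U (m(U) = U + U = 2*U)
B(q, E) = 220
B(-304, m(N(p, 1)))/((-1*(-94755))) = 220/((-1*(-94755))) = 220/94755 = 220*(1/94755) = 44/18951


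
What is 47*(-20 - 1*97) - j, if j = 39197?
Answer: -44696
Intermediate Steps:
47*(-20 - 1*97) - j = 47*(-20 - 1*97) - 1*39197 = 47*(-20 - 97) - 39197 = 47*(-117) - 39197 = -5499 - 39197 = -44696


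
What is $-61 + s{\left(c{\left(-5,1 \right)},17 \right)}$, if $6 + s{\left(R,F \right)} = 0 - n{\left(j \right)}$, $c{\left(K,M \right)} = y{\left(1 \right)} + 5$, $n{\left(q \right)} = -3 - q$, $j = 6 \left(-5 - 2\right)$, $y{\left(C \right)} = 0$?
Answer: $-106$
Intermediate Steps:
$j = -42$ ($j = 6 \left(-7\right) = -42$)
$c{\left(K,M \right)} = 5$ ($c{\left(K,M \right)} = 0 + 5 = 5$)
$s{\left(R,F \right)} = -45$ ($s{\left(R,F \right)} = -6 + \left(0 - \left(-3 - -42\right)\right) = -6 + \left(0 - \left(-3 + 42\right)\right) = -6 + \left(0 - 39\right) = -6 - 39 = -45$)
$-61 + s{\left(c{\left(-5,1 \right)},17 \right)} = -61 - 45 = -106$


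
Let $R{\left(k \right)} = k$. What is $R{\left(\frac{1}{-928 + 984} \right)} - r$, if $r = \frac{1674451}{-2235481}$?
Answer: $\frac{96004737}{125186936} \approx 0.76689$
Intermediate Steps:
$r = - \frac{1674451}{2235481}$ ($r = 1674451 \left(- \frac{1}{2235481}\right) = - \frac{1674451}{2235481} \approx -0.74903$)
$R{\left(\frac{1}{-928 + 984} \right)} - r = \frac{1}{-928 + 984} - - \frac{1674451}{2235481} = \frac{1}{56} + \frac{1674451}{2235481} = \frac{96004737}{125186936}$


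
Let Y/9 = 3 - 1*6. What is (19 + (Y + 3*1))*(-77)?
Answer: 385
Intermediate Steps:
Y = -27 (Y = 9*(3 - 1*6) = 9*(3 - 6) = 9*(-3) = -27)
(19 + (Y + 3*1))*(-77) = (19 + (-27 + 3*1))*(-77) = (19 + (-27 + 3))*(-77) = (19 - 24)*(-77) = -5*(-77) = 385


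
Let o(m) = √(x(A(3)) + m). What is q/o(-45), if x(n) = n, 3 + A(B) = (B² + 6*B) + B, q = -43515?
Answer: 14505*I*√2/2 ≈ 10257.0*I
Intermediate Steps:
A(B) = -3 + B² + 7*B (A(B) = -3 + ((B² + 6*B) + B) = -3 + (B² + 7*B) = -3 + B² + 7*B)
o(m) = √(27 + m) (o(m) = √((-3 + 3² + 7*3) + m) = √((-3 + 9 + 21) + m) = √(27 + m))
q/o(-45) = -43515/√(27 - 45) = -43515*(-I*√2/6) = -(-14505)*I*√2/2 = 14505*I*√2/2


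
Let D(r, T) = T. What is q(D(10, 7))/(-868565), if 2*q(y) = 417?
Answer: -417/1737130 ≈ -0.00024005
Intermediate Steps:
q(y) = 417/2 (q(y) = (½)*417 = 417/2)
q(D(10, 7))/(-868565) = (417/2)/(-868565) = (417/2)*(-1/868565) = -417/1737130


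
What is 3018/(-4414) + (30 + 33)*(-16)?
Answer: -2226165/2207 ≈ -1008.7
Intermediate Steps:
3018/(-4414) + (30 + 33)*(-16) = 3018*(-1/4414) + 63*(-16) = -1509/2207 - 1008 = -2226165/2207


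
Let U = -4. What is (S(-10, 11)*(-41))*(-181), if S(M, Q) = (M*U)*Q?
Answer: 3265240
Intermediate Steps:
S(M, Q) = -4*M*Q (S(M, Q) = (M*(-4))*Q = (-4*M)*Q = -4*M*Q)
(S(-10, 11)*(-41))*(-181) = (-4*(-10)*11*(-41))*(-181) = (440*(-41))*(-181) = -18040*(-181) = 3265240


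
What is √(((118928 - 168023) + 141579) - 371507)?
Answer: I*√279023 ≈ 528.23*I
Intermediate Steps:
√(((118928 - 168023) + 141579) - 371507) = √((-49095 + 141579) - 371507) = √(92484 - 371507) = √(-279023) = I*√279023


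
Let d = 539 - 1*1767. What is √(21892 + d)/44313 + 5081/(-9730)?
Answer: -5081/9730 + 2*√574/14771 ≈ -0.51896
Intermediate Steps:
d = -1228 (d = 539 - 1767 = -1228)
√(21892 + d)/44313 + 5081/(-9730) = √(21892 - 1228)/44313 + 5081/(-9730) = √20664*(1/44313) + 5081*(-1/9730) = (6*√574)*(1/44313) - 5081/9730 = 2*√574/14771 - 5081/9730 = -5081/9730 + 2*√574/14771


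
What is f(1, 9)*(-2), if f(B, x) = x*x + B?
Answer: -164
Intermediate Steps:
f(B, x) = B + x² (f(B, x) = x² + B = B + x²)
f(1, 9)*(-2) = (1 + 9²)*(-2) = (1 + 81)*(-2) = 82*(-2) = -164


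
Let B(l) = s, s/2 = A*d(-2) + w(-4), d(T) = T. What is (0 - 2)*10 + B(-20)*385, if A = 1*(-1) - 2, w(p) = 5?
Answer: 8450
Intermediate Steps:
A = -3 (A = -1 - 2 = -3)
s = 22 (s = 2*(-3*(-2) + 5) = 2*(6 + 5) = 2*11 = 22)
B(l) = 22
(0 - 2)*10 + B(-20)*385 = (0 - 2)*10 + 22*385 = -2*10 + 8470 = -20 + 8470 = 8450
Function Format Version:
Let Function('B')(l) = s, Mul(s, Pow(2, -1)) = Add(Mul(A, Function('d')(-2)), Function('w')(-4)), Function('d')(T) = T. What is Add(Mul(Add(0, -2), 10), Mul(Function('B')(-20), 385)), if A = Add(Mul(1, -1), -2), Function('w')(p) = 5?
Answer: 8450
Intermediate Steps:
A = -3 (A = Add(-1, -2) = -3)
s = 22 (s = Mul(2, Add(Mul(-3, -2), 5)) = Mul(2, Add(6, 5)) = Mul(2, 11) = 22)
Function('B')(l) = 22
Add(Mul(Add(0, -2), 10), Mul(Function('B')(-20), 385)) = Add(Mul(Add(0, -2), 10), Mul(22, 385)) = Add(Mul(-2, 10), 8470) = Add(-20, 8470) = 8450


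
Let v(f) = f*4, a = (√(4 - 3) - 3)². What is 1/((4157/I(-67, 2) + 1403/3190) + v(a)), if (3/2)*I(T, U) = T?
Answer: -106865/8188782 ≈ -0.013050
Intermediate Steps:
I(T, U) = 2*T/3
a = 4 (a = (√1 - 3)² = (1 - 3)² = (-2)² = 4)
v(f) = 4*f
1/((4157/I(-67, 2) + 1403/3190) + v(a)) = 1/((4157/(((⅔)*(-67))) + 1403/3190) + 4*4) = 1/((4157/(-134/3) + 1403*(1/3190)) + 16) = 1/((4157*(-3/134) + 1403/3190) + 16) = 1/((-12471/134 + 1403/3190) + 16) = 1/(-9898622/106865 + 16) = 1/(-8188782/106865) = -106865/8188782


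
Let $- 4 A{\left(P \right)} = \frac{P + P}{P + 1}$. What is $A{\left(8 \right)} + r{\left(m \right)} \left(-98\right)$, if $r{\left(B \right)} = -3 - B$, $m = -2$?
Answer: $\frac{878}{9} \approx 97.556$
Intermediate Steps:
$A{\left(P \right)} = - \frac{P}{2 \left(1 + P\right)}$ ($A{\left(P \right)} = - \frac{\left(P + P\right) \frac{1}{P + 1}}{4} = - \frac{2 P \frac{1}{1 + P}}{4} = - \frac{P}{2 \left(1 + P\right)}$)
$A{\left(8 \right)} + r{\left(m \right)} \left(-98\right) = \left(-1\right) 8 \frac{1}{2 + 2 \cdot 8} + \left(-3 - -2\right) \left(-98\right) = \left(-1\right) 8 \frac{1}{2 + 16} + \left(-3 + 2\right) \left(-98\right) = \left(-1\right) 8 \cdot \frac{1}{18} - -98 = \left(-1\right) 8 \cdot \frac{1}{18} + 98 = - \frac{4}{9} + 98 = \frac{878}{9}$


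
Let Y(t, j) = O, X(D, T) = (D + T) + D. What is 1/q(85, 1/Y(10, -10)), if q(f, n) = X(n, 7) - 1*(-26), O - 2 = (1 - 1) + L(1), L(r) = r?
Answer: 3/101 ≈ 0.029703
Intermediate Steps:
X(D, T) = T + 2*D
O = 3 (O = 2 + ((1 - 1) + 1) = 2 + (0 + 1) = 2 + 1 = 3)
Y(t, j) = 3
q(f, n) = 33 + 2*n (q(f, n) = (7 + 2*n) - 1*(-26) = (7 + 2*n) + 26 = 33 + 2*n)
1/q(85, 1/Y(10, -10)) = 1/(33 + 2/3) = 1/(101/3) = 3/101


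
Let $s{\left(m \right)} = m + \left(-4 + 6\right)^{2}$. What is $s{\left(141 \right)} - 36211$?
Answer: $-36066$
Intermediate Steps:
$s{\left(m \right)} = 4 + m$ ($s{\left(m \right)} = m + 2^{2} = m + 4 = 4 + m$)
$s{\left(141 \right)} - 36211 = \left(4 + 141\right) - 36211 = 145 - 36211 = -36066$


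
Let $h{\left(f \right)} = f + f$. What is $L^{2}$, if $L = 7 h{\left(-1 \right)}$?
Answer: $196$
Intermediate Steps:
$h{\left(f \right)} = 2 f$
$L = -14$ ($L = 7 \cdot 2 \left(-1\right) = 7 \left(-2\right) = -14$)
$L^{2} = \left(-14\right)^{2} = 196$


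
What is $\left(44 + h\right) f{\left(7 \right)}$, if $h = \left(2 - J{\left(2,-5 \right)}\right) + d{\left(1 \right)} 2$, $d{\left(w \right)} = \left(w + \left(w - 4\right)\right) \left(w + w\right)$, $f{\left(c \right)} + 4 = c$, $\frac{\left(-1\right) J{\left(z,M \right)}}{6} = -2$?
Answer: $78$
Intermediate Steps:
$J{\left(z,M \right)} = 12$ ($J{\left(z,M \right)} = \left(-6\right) \left(-2\right) = 12$)
$f{\left(c \right)} = -4 + c$
$d{\left(w \right)} = 2 w \left(-4 + 2 w\right)$ ($d{\left(w \right)} = \left(w + \left(-4 + w\right)\right) 2 w = \left(-4 + 2 w\right) 2 w = 2 w \left(-4 + 2 w\right)$)
$h = -18$ ($h = \left(2 - 12\right) + 4 \cdot 1 \left(-2 + 1\right) 2 = \left(2 - 12\right) + 4 \cdot 1 \left(-1\right) 2 = -10 - 8 = -18$)
$\left(44 + h\right) f{\left(7 \right)} = \left(44 - 18\right) \left(-4 + 7\right) = 26 \cdot 3 = 78$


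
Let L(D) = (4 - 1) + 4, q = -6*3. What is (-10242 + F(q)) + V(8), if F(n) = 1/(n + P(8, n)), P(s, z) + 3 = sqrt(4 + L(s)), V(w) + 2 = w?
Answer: -4401501/430 - sqrt(11)/430 ≈ -10236.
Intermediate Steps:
q = -18
V(w) = -2 + w
L(D) = 7 (L(D) = 3 + 4 = 7)
P(s, z) = -3 + sqrt(11) (P(s, z) = -3 + sqrt(4 + 7) = -3 + sqrt(11))
F(n) = 1/(-3 + n + sqrt(11)) (F(n) = 1/(n + (-3 + sqrt(11))) = 1/(-3 + n + sqrt(11)))
(-10242 + F(q)) + V(8) = (-10242 + 1/(-3 - 18 + sqrt(11))) + (-2 + 8) = (-10242 + 1/(-21 + sqrt(11))) + 6 = -10236 + 1/(-21 + sqrt(11))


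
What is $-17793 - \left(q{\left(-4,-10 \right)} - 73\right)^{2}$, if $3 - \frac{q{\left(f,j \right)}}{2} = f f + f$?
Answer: $-26074$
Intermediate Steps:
$q{\left(f,j \right)} = 6 - 2 f - 2 f^{2}$ ($q{\left(f,j \right)} = 6 - 2 \left(f f + f\right) = 6 - 2 \left(f^{2} + f\right) = 6 - 2 \left(f + f^{2}\right) = 6 - \left(2 f + 2 f^{2}\right) = 6 - 2 f - 2 f^{2}$)
$-17793 - \left(q{\left(-4,-10 \right)} - 73\right)^{2} = -17793 - \left(\left(6 - -8 - 2 \left(-4\right)^{2}\right) - 73\right)^{2} = -17793 - \left(\left(6 + 8 - 32\right) - 73\right)^{2} = -17793 - \left(-18 - 73\right)^{2} = -17793 - \left(-91\right)^{2} = -17793 - 8281 = -26074$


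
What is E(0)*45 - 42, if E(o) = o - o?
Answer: -42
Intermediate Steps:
E(o) = 0
E(0)*45 - 42 = 0*45 - 42 = 0 - 42 = -42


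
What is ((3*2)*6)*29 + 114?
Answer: 1158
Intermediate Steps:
((3*2)*6)*29 + 114 = (6*6)*29 + 114 = 36*29 + 114 = 1044 + 114 = 1158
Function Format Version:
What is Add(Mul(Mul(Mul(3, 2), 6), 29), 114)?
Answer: 1158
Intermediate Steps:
Add(Mul(Mul(Mul(3, 2), 6), 29), 114) = Add(Mul(Mul(6, 6), 29), 114) = Add(Mul(36, 29), 114) = Add(1044, 114) = 1158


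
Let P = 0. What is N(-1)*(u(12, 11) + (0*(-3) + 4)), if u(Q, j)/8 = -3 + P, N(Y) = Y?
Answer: 20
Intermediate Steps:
u(Q, j) = -24 (u(Q, j) = 8*(-3 + 0) = 8*(-3) = -24)
N(-1)*(u(12, 11) + (0*(-3) + 4)) = -(-24 + (0*(-3) + 4)) = -(-24 + (0 + 4)) = -(-24 + 4) = -1*(-20) = 20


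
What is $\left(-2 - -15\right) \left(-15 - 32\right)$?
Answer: $-611$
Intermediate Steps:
$\left(-2 - -15\right) \left(-15 - 32\right) = \left(-2 + 15\right) \left(-47\right) = 13 \left(-47\right) = -611$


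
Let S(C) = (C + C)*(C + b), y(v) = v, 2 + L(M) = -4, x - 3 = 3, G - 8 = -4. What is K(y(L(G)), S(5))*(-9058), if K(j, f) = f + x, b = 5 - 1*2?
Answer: -778988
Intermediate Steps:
G = 4 (G = 8 - 4 = 4)
x = 6 (x = 3 + 3 = 6)
L(M) = -6 (L(M) = -2 - 4 = -6)
b = 3 (b = 5 - 2 = 3)
S(C) = 2*C*(3 + C) (S(C) = (C + C)*(C + 3) = (2*C)*(3 + C) = 2*C*(3 + C))
K(j, f) = 6 + f (K(j, f) = f + 6 = 6 + f)
K(y(L(G)), S(5))*(-9058) = (6 + 2*5*(3 + 5))*(-9058) = (6 + 2*5*8)*(-9058) = (6 + 80)*(-9058) = 86*(-9058) = -778988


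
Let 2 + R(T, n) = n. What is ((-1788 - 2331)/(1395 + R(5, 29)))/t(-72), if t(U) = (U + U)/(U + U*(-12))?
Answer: 15103/948 ≈ 15.931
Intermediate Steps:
R(T, n) = -2 + n
t(U) = -2/11 (t(U) = (2*U)/(U - 12*U) = (2*U)/((-11*U)) = (2*U)*(-1/(11*U)) = -2/11)
((-1788 - 2331)/(1395 + R(5, 29)))/t(-72) = ((-1788 - 2331)/(1395 + (-2 + 29)))/(-2/11) = -4119/(1395 + 27)*(-11/2) = -4119/1422*(-11/2) = -4119*1/1422*(-11/2) = -1373/474*(-11/2) = 15103/948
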